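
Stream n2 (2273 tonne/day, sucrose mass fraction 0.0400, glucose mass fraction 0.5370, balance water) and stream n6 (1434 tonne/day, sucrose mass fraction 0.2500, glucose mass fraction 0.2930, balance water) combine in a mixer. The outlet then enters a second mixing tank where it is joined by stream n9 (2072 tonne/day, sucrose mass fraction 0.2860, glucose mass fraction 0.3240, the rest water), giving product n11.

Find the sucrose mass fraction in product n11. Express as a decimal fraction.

Overall, product flow = 5779 tonne/day.
sucrose in = 2273×0.040 + 1434×0.250 + 2072×0.286 = 1042 tonne/day.
sucrose fraction in n11 = 0.1803.

0.1803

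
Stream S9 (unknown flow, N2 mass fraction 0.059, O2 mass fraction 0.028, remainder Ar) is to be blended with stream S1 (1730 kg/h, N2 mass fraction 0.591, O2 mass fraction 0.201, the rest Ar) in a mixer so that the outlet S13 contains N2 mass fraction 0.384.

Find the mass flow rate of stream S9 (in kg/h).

Let S9 be the unknown flow. Total out = 1730 + S9.
N2 balance: 1022.4 + 0.059·S9 = 0.384·(1730 + S9)
(0.059 − 0.384)·S9 = 0.384×1730 − 1022.4 = -358.11
S9 = -358.11 / -0.325 = 1101.9 kg/h

1102 kg/h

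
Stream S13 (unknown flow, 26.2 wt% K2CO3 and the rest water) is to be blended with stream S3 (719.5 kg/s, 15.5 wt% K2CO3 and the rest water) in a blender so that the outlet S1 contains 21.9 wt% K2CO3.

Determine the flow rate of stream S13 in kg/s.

Let S13 be the unknown flow. Total out = 719.5 + S13.
K2CO3 balance: 111.52 + 0.262·S13 = 0.219·(719.5 + S13)
(0.262 − 0.219)·S13 = 0.219×719.5 − 111.52 = 46.048
S13 = 46.048 / 0.043 = 1070.9 kg/s

1071 kg/s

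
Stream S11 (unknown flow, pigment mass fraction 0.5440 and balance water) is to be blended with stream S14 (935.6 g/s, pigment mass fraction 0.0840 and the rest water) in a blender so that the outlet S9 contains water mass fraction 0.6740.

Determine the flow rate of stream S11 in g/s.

1039 g/s

Let S11 be the unknown flow. Total out = 935.6 + S11.
water balance: 857.01 + 0.456·S11 = 0.674·(935.6 + S11)
(0.456 − 0.674)·S11 = 0.674×935.6 − 857.01 = -226.42
S11 = -226.42 / -0.218 = 1038.6 g/s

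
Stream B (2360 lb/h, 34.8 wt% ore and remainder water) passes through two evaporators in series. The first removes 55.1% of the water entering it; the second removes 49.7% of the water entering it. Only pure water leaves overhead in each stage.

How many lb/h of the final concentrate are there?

water in feed = 2360×0.652 = 1538.7 lb/h.
After stage 1: water left = (1−0.551)×1538.7 = 690.89; stream total = 1512.2 lb/h.
After stage 2: water left = (1−0.497)×690.89 = 347.52; final concentrate = 1168.8 lb/h.

1169 lb/h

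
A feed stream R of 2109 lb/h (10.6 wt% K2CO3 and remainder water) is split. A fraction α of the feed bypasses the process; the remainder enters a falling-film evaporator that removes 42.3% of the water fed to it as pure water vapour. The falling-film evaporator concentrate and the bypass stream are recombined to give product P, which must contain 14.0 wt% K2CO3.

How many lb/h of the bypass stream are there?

All 2109×0.106 = 223.55 lb/h of K2CO3 reaches P, so P = 223.55/0.140 = 1596.8 lb/h and vapour = 512.19 lb/h.
The evaporator receives (1−α)·2109 of feed at 0.894 water and removes 0.423 of that water:
0.423×0.894×(1−α)×2109 = 512.19
(1−α) = 512.19/797.54 = 0.6422;  α = 0.3578.
Bypass flow = 0.3578×2109 = 754.59 lb/h.

754.6 lb/h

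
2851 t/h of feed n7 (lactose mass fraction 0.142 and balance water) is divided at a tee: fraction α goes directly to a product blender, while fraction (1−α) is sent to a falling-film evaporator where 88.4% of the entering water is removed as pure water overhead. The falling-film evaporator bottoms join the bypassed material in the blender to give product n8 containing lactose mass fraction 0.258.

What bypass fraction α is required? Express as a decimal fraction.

0.407

All 2851×0.142 = 404.84 t/h of lactose reaches n8, so n8 = 404.84/0.258 = 1569.2 t/h and vapour = 1281.8 t/h.
The evaporator receives (1−α)·2851 of feed at 0.858 water and removes 0.884 of that water:
0.884×0.858×(1−α)×2851 = 1281.8
(1−α) = 1281.8/2162.4 = 0.5928;  α = 0.4072.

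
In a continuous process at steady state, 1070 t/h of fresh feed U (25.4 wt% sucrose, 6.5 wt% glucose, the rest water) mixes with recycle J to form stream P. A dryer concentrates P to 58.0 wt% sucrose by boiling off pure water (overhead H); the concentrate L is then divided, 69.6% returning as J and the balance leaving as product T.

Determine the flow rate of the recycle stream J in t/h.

Overall sucrose balance (none leaves overhead): sucrose in fresh feed = sucrose in product, i.e. 1070×0.254 = (1−0.696)·L·0.580.
L = 271.78/(0.580×0.304) = 1541.4 t/h.
Recycle J = 0.696×1541.4 = 1072.8 t/h.

1073 t/h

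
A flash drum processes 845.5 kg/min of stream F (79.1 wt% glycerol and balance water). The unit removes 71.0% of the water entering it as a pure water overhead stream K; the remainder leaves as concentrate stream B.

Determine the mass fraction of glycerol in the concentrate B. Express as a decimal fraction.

glycerol is not removed: 845.5×0.791 = 668.79 kg/min of glycerol enters B.
water entering = 845.5×0.209 = 176.71 kg/min; overhead removed = 0.710×176.71 = 125.46 kg/min.
Concentrate = 845.5 − 125.46 = 720.04 kg/min.
Mass fraction = 668.79/720.04 = 0.929.

0.929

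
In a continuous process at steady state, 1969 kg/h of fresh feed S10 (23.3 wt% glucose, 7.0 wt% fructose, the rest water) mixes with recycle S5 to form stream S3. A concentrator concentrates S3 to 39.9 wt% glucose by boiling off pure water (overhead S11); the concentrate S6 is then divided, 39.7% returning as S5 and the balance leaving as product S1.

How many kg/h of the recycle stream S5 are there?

757 kg/h

Overall glucose balance (none leaves overhead): glucose in fresh feed = glucose in product, i.e. 1969×0.233 = (1−0.397)·S6·0.399.
S6 = 458.78/(0.399×0.603) = 1906.8 kg/h.
Recycle S5 = 0.397×1906.8 = 757.01 kg/h.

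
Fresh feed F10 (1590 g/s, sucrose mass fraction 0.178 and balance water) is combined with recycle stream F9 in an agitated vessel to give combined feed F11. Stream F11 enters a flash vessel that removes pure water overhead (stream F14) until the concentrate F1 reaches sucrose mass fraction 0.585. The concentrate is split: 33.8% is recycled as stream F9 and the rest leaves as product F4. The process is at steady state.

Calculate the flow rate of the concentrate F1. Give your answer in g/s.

730.8 g/s

Overall sucrose balance (none leaves overhead): sucrose in fresh feed = sucrose in product, i.e. 1590×0.178 = (1−0.338)·F1·0.585.
F1 = 283.02/(0.585×0.662) = 730.81 g/s.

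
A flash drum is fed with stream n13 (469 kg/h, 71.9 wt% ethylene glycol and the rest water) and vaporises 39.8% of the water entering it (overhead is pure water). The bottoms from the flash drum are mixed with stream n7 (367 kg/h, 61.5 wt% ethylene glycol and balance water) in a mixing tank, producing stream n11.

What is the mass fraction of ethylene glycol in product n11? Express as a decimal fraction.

Vapour removed = 0.398×0.281×469 = 52.452 kg/h; concentrate = 416.55 kg/h.
ethylene glycol reaching the mixer = 337.21 (from concentrate) + 367×0.615 = 562.92 kg/h.
Product flow = 416.55 + 367 = 783.55 kg/h; ethylene glycol fraction = 0.7184.

0.7184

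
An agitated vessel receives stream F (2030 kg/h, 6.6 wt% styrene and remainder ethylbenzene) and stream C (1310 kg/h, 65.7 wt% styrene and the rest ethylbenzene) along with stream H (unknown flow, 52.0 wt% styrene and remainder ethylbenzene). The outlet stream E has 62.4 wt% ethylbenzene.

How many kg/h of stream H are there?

1814 kg/h

Let H be the unknown flow. Total out = 3340 + H.
ethylbenzene balance: 2345.4 + 0.480·H = 0.624·(3340 + H)
(0.480 − 0.624)·H = 0.624×3340 − 2345.4 = -261.19
H = -261.19 / -0.144 = 1813.8 kg/h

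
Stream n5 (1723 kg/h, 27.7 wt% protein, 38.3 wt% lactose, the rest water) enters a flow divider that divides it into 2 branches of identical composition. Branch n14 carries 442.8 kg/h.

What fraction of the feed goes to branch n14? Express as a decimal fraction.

Fraction to n14 = 442.8/1723 = 0.2570.

0.257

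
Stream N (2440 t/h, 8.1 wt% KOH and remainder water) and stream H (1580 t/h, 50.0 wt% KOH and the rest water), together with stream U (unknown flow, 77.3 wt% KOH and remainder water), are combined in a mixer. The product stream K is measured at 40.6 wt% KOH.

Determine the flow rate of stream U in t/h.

1756 t/h

Let U be the unknown flow. Total out = 4020 + U.
KOH balance: 987.64 + 0.773·U = 0.406·(4020 + U)
(0.773 − 0.406)·U = 0.406×4020 − 987.64 = 644.48
U = 644.48 / 0.367 = 1756.1 t/h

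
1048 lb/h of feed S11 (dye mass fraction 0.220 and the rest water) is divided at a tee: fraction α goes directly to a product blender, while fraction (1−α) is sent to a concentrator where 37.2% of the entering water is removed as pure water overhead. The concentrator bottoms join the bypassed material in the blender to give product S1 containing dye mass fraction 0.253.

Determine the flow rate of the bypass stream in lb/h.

All 1048×0.220 = 230.56 lb/h of dye reaches S1, so S1 = 230.56/0.253 = 911.3 lb/h and vapour = 136.7 lb/h.
The evaporator receives (1−α)·1048 of feed at 0.780 water and removes 0.372 of that water:
0.372×0.780×(1−α)×1048 = 136.7
(1−α) = 136.7/304.09 = 0.4495;  α = 0.5505.
Bypass flow = 0.5505×1048 = 576.9 lb/h.

576.9 lb/h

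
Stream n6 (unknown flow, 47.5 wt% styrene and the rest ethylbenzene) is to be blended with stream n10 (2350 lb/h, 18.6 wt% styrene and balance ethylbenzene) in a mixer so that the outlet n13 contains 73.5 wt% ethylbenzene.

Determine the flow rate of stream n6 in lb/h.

884 lb/h

Let n6 be the unknown flow. Total out = 2350 + n6.
ethylbenzene balance: 1912.9 + 0.525·n6 = 0.735·(2350 + n6)
(0.525 − 0.735)·n6 = 0.735×2350 − 1912.9 = -185.65
n6 = -185.65 / -0.210 = 884.05 lb/h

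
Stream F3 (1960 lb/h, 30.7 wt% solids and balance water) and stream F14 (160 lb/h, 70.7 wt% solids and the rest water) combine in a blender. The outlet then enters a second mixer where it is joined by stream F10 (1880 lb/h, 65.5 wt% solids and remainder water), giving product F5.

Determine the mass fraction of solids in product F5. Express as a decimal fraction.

Overall, product flow = 4000 lb/h.
solids in = 1960×0.307 + 160×0.707 + 1880×0.655 = 1946.2 lb/h.
solids fraction in F5 = 0.4866.

0.4866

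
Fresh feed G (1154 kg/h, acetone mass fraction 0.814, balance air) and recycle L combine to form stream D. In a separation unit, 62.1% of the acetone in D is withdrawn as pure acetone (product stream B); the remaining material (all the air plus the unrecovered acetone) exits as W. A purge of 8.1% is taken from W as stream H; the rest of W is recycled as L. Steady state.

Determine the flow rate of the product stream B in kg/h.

895.1 kg/h

acetone in D: m_A = 1154×0.814 + (1−0.081)·(1−0.621)·m_A, so m_A = 939.36/0.6517 = 1441.4 kg/h.
Product B = 0.621×1441.4 = 895.11 kg/h.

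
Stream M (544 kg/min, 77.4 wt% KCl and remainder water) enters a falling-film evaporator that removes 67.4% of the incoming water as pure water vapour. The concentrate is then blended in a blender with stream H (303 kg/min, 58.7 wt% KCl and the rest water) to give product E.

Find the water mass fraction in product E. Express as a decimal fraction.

Vapour removed = 0.674×0.226×544 = 82.864 kg/min; concentrate = 461.14 kg/min.
water reaching the mixer = 40.08 (from concentrate) + 303×0.413 = 165.22 kg/min.
Product flow = 461.14 + 303 = 764.14 kg/min; water fraction = 0.216.

0.216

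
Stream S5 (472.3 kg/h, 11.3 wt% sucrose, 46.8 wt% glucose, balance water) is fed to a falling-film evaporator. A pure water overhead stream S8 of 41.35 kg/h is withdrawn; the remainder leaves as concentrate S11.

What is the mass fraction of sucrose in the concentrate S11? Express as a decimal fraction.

sucrose is not removed: 472.3×0.113 = 53.37 kg/h of sucrose enters S11.
Concentrate = 472.3 − 41.35 = 430.95 kg/h.
Mass fraction = 53.37/430.95 = 0.124.

0.124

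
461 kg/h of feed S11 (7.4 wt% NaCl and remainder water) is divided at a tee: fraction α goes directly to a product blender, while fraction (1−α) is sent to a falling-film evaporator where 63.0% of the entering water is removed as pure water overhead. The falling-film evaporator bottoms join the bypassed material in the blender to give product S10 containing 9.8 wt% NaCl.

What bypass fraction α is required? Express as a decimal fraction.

All 461×0.074 = 34.114 kg/h of NaCl reaches S10, so S10 = 34.114/0.098 = 348.1 kg/h and vapour = 112.9 kg/h.
The evaporator receives (1−α)·461 of feed at 0.926 water and removes 0.630 of that water:
0.630×0.926×(1−α)×461 = 112.9
(1−α) = 112.9/268.94 = 0.4198;  α = 0.5802.

0.580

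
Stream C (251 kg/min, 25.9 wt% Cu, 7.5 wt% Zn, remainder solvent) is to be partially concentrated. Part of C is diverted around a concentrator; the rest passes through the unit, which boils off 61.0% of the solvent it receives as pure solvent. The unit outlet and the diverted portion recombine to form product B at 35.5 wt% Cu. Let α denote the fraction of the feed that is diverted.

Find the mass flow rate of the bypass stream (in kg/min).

83.92 kg/min

All 251×0.259 = 65.009 kg/min of Cu reaches B, so B = 65.009/0.355 = 183.12 kg/min and vapour = 67.876 kg/min.
The evaporator receives (1−α)·251 of feed at 0.666 solvent and removes 0.610 of that solvent:
0.610×0.666×(1−α)×251 = 67.876
(1−α) = 67.876/101.97 = 0.6656;  α = 0.3344.
Bypass flow = 0.3344×251 = 83.925 kg/min.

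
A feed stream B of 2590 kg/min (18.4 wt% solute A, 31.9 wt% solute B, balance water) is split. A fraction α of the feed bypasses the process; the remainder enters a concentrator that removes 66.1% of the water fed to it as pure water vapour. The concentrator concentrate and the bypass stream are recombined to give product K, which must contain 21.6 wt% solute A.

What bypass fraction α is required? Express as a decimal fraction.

All 2590×0.184 = 476.56 kg/min of solute A reaches K, so K = 476.56/0.216 = 2206.3 kg/min and vapour = 383.7 kg/min.
The evaporator receives (1−α)·2590 of feed at 0.497 water and removes 0.661 of that water:
0.661×0.497×(1−α)×2590 = 383.7
(1−α) = 383.7/850.86 = 0.4510;  α = 0.5490.

0.549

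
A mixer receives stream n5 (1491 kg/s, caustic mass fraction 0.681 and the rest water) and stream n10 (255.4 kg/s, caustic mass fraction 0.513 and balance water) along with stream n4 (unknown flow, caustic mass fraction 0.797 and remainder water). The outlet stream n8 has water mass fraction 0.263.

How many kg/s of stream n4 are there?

2345 kg/s

Let n4 be the unknown flow. Total out = 1746.4 + n4.
water balance: 600.01 + 0.203·n4 = 0.263·(1746.4 + n4)
(0.203 − 0.263)·n4 = 0.263×1746.4 − 600.01 = -140.71
n4 = -140.71 / -0.060 = 2345.1 kg/s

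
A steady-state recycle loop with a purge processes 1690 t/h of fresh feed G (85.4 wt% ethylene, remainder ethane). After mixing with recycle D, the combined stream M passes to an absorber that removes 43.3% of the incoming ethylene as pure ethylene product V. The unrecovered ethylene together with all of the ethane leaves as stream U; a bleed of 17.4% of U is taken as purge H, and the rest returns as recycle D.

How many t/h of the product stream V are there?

ethylene in M: m_A = 1690×0.854 + (1−0.174)·(1−0.433)·m_A, so m_A = 1443.3/0.5317 = 2714.6 t/h.
Product V = 0.433×2714.6 = 1175.4 t/h.

1175 t/h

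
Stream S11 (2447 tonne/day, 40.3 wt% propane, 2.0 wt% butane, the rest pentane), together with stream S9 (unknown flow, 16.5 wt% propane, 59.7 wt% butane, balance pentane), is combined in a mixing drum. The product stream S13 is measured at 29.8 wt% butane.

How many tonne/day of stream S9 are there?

Let S9 be the unknown flow. Total out = 2447 + S9.
butane balance: 48.94 + 0.597·S9 = 0.298·(2447 + S9)
(0.597 − 0.298)·S9 = 0.298×2447 − 48.94 = 680.27
S9 = 680.27 / 0.299 = 2275.1 tonne/day

2275 tonne/day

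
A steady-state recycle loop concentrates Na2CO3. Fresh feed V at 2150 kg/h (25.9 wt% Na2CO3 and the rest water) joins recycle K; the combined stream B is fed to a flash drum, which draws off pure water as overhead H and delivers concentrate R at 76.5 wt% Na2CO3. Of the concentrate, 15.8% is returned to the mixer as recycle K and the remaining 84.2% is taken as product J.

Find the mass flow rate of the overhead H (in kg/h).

1422 kg/h

Overall Na2CO3 balance (none leaves overhead): Na2CO3 in fresh feed = Na2CO3 in product, i.e. 2150×0.259 = (1−0.158)·R·0.765.
R = 556.85/(0.765×0.842) = 864.5 kg/h.
Recycle K = 0.158×864.5 = 136.59 kg/h.
Combined feed B = 2150 + 136.59 = 2286.6 kg/h.
Overhead H = B − R = 2286.6 − 864.5 = 1422.1 kg/h.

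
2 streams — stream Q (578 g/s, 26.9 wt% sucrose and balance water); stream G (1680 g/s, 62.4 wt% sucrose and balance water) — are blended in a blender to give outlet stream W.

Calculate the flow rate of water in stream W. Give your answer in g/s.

water out = water in = 578×0.731 + 1680×0.376 = 1054.2 g/s.

1054 g/s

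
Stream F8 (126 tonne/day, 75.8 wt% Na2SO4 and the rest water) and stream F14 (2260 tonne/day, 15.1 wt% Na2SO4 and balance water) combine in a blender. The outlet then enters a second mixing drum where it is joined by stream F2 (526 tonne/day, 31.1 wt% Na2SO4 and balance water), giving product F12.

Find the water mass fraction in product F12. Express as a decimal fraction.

Overall, product flow = 2912 tonne/day.
water in = 126×0.242 + 2260×0.849 + 526×0.689 = 2311.6 tonne/day.
water fraction in F12 = 0.7938.

0.7938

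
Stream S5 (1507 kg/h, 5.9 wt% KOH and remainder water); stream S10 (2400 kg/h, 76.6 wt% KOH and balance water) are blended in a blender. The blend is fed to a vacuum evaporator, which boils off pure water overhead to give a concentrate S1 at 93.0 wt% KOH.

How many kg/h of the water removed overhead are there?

KOH entering = 1507×0.059 + 2400×0.766 = 1927.3 kg/h.
All KOH reports to S1, so S1 = 1927.3/0.930 = 2072.4 kg/h.
Total feed = 3907 kg/h; overhead = 3907 − 2072.4 = 1834.6 kg/h.

1835 kg/h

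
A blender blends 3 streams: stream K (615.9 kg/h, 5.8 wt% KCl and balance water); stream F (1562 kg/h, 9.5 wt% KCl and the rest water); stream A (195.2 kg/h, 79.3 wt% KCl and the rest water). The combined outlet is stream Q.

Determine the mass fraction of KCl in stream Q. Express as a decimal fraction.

Total flow out = 615.9 + 1562 + 195.2 = 2373.1 kg/h.
KCl in = 615.9×0.058 + 1562×0.095 + 195.2×0.793 = 338.91 kg/h.
KCl mass fraction in Q = 338.91/2373.1 = 0.143.

0.143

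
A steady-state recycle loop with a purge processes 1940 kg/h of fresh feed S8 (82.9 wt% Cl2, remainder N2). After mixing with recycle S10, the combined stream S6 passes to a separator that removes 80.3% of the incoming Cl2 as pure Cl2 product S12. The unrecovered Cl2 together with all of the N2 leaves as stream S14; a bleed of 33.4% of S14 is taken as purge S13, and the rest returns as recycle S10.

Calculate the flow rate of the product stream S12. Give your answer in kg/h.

1486 kg/h

Cl2 in S6: m_A = 1940×0.829 + (1−0.334)·(1−0.803)·m_A, so m_A = 1608.3/0.8688 = 1851.1 kg/h.
Product S12 = 0.803×1851.1 = 1486.5 kg/h.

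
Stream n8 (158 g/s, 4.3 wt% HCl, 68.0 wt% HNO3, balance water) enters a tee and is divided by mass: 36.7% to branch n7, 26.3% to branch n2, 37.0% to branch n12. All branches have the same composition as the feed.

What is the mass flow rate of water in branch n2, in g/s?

11.51 g/s

Branch n2 total = 0.263×158 = 41.554 g/s.
water in n2 = 0.277×41.554 = 11.51 g/s.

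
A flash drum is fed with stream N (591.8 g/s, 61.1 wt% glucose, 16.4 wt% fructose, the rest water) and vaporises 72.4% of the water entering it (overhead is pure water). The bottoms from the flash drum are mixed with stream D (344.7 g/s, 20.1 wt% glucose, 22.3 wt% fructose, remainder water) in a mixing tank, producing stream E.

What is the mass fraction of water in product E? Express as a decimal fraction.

Vapour removed = 0.724×0.225×591.8 = 96.404 g/s; concentrate = 495.4 g/s.
water reaching the mixer = 36.751 (from concentrate) + 344.7×0.576 = 235.3 g/s.
Product flow = 495.4 + 344.7 = 840.1 g/s; water fraction = 0.280.

0.280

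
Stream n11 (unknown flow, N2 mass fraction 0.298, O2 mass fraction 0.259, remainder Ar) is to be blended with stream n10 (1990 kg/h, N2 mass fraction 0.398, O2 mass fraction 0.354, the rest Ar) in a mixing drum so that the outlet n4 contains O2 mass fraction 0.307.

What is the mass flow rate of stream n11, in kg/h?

Let n11 be the unknown flow. Total out = 1990 + n11.
O2 balance: 704.46 + 0.259·n11 = 0.307·(1990 + n11)
(0.259 − 0.307)·n11 = 0.307×1990 − 704.46 = -93.53
n11 = -93.53 / -0.048 = 1948.5 kg/h

1949 kg/h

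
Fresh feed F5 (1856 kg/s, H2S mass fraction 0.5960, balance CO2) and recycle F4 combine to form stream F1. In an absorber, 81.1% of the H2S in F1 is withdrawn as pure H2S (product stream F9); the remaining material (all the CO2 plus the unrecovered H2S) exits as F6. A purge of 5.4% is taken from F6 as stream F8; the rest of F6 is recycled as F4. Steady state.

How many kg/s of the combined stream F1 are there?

CO2 enters only via F5 and leaves only via the purge: 1856×0.404 = 0.054×(CO2 in F6), and the absorber passes all CO2, so CO2 in F1 = CO2 in F6 = 13886 kg/s.
H2S in F1: m_A = 1856×0.596 + (1−0.054)·(1−0.811)·m_A, so m_A = 1106.2/0.8212 = 1347 kg/s.
F1 = 1347 + 13886 = 15233 kg/s.

15230 kg/s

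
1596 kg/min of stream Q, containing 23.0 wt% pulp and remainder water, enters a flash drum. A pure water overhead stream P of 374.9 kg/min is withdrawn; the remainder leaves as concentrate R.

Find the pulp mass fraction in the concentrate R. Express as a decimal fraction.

0.301

pulp is not removed: 1596×0.230 = 367.08 kg/min of pulp enters R.
Concentrate = 1596 − 374.9 = 1221.1 kg/min.
Mass fraction = 367.08/1221.1 = 0.301.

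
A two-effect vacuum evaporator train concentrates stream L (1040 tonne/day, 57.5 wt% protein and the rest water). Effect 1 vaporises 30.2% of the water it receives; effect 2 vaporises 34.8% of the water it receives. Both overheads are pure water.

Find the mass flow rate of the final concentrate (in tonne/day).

799.2 tonne/day

water in feed = 1040×0.425 = 442 tonne/day.
After stage 1: water left = (1−0.302)×442 = 308.52; stream total = 906.52 tonne/day.
After stage 2: water left = (1−0.348)×308.52 = 201.15; final concentrate = 799.15 tonne/day.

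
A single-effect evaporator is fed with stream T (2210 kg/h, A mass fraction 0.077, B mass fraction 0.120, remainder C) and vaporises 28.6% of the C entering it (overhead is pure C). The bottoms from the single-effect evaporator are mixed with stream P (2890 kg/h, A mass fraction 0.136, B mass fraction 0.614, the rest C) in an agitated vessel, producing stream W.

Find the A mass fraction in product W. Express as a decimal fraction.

Vapour removed = 0.286×0.803×2210 = 507.54 kg/h; concentrate = 1702.5 kg/h.
A reaching the mixer = 170.17 (from concentrate) + 2890×0.136 = 563.21 kg/h.
Product flow = 1702.5 + 2890 = 4592.5 kg/h; A fraction = 0.123.

0.123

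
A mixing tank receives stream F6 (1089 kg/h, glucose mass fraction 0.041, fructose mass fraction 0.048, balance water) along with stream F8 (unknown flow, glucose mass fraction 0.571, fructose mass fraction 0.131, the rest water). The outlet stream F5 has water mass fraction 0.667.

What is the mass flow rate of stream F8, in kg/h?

720.1 kg/h

Let F8 be the unknown flow. Total out = 1089 + F8.
water balance: 992.08 + 0.298·F8 = 0.667·(1089 + F8)
(0.298 − 0.667)·F8 = 0.667×1089 − 992.08 = -265.72
F8 = -265.72 / -0.369 = 720.1 kg/h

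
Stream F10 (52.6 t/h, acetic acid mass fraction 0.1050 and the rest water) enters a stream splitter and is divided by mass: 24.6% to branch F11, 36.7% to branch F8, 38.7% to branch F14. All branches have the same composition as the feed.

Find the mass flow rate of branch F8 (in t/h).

19.3 t/h

Branch F8 flow = 0.367×52.6 = 19.304 t/h.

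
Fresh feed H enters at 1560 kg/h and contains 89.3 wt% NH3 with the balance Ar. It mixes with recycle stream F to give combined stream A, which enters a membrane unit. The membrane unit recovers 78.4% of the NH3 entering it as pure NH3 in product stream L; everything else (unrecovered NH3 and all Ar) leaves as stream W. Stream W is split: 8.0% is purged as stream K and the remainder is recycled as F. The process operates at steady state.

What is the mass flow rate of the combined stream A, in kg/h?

3825 kg/h

Ar enters only via H and leaves only via the purge: 1560×0.107 = 0.080×(Ar in W), and the membrane unit passes all Ar, so Ar in A = Ar in W = 2086.5 kg/h.
NH3 in A: m_A = 1560×0.893 + (1−0.080)·(1−0.784)·m_A, so m_A = 1393.1/0.8013 = 1738.6 kg/h.
A = 1738.6 + 2086.5 = 3825.1 kg/h.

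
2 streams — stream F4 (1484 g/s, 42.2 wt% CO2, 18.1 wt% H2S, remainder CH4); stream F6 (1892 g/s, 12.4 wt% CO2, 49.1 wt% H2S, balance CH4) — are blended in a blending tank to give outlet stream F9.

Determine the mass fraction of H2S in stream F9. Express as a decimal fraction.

0.355

Total flow out = 1484 + 1892 = 3376 g/s.
H2S in = 1484×0.181 + 1892×0.491 = 1197.6 g/s.
H2S mass fraction in F9 = 1197.6/3376 = 0.355.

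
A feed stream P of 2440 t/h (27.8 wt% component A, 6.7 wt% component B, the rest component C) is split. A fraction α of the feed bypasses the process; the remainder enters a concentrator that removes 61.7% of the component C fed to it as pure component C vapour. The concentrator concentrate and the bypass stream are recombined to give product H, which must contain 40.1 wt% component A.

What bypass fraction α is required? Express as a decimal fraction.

All 2440×0.278 = 678.32 t/h of component A reaches H, so H = 678.32/0.401 = 1691.6 t/h and vapour = 748.43 t/h.
The evaporator receives (1−α)·2440 of feed at 0.655 component C and removes 0.617 of that component C:
0.617×0.655×(1−α)×2440 = 748.43
(1−α) = 748.43/986.09 = 0.7590;  α = 0.2410.

0.241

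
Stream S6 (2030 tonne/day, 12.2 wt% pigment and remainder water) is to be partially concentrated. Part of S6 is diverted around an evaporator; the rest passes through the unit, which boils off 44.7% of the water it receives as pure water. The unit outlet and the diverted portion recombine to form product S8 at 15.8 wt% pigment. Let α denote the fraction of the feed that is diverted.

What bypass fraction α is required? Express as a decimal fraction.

0.419

All 2030×0.122 = 247.66 tonne/day of pigment reaches S8, so S8 = 247.66/0.158 = 1567.5 tonne/day and vapour = 462.53 tonne/day.
The evaporator receives (1−α)·2030 of feed at 0.878 water and removes 0.447 of that water:
0.447×0.878×(1−α)×2030 = 462.53
(1−α) = 462.53/796.71 = 0.5806;  α = 0.4194.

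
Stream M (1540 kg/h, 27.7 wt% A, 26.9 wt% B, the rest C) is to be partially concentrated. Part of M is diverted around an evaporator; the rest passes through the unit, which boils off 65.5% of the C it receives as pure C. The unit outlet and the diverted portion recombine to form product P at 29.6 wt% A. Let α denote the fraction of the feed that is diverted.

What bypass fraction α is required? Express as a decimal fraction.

All 1540×0.277 = 426.58 kg/h of A reaches P, so P = 426.58/0.296 = 1441.1 kg/h and vapour = 98.851 kg/h.
The evaporator receives (1−α)·1540 of feed at 0.454 C and removes 0.655 of that C:
0.655×0.454×(1−α)×1540 = 98.851
(1−α) = 98.851/457.95 = 0.2159;  α = 0.7841.

0.784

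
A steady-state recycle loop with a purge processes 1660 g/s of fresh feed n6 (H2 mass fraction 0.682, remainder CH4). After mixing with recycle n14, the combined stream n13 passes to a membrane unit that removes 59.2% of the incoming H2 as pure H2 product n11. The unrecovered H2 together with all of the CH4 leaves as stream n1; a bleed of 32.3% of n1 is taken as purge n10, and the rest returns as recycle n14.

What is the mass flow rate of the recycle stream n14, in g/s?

CH4 enters only via n6 and leaves only via the purge: 1660×0.318 = 0.323×(CH4 in n1), and the membrane unit passes all CH4, so CH4 in n13 = CH4 in n1 = 1634.3 g/s.
H2 in n13: m_A = 1660×0.682 + (1−0.323)·(1−0.592)·m_A, so m_A = 1132.1/0.7238 = 1564.2 g/s.
n1 = (1−0.592)×1564.2 + 1634.3 = 2272.5 g/s.
Recycle n14 = (1−0.323)×2272.5 = 1538.5 g/s.

1538 g/s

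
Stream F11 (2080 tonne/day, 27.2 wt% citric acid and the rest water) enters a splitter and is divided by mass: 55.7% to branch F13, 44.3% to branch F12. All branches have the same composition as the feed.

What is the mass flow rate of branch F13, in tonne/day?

Branch F13 flow = 0.557×2080 = 1158.6 tonne/day.

1159 tonne/day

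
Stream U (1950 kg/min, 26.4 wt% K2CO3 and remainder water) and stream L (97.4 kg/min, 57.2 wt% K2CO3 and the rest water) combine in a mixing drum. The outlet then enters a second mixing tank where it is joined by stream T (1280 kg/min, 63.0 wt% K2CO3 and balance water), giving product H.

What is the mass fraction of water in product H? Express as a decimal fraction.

Overall, product flow = 3327.4 kg/min.
water in = 1950×0.736 + 97.4×0.428 + 1280×0.370 = 1950.5 kg/min.
water fraction in H = 0.586.

0.586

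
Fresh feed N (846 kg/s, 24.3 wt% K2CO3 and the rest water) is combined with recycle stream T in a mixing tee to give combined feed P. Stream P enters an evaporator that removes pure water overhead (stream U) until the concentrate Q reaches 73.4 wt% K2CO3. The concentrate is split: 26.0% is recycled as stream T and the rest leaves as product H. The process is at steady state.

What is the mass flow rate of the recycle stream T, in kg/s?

Overall K2CO3 balance (none leaves overhead): K2CO3 in fresh feed = K2CO3 in product, i.e. 846×0.243 = (1−0.260)·Q·0.734.
Q = 205.58/(0.734×0.740) = 378.49 kg/s.
Recycle T = 0.260×378.49 = 98.406 kg/s.

98.41 kg/s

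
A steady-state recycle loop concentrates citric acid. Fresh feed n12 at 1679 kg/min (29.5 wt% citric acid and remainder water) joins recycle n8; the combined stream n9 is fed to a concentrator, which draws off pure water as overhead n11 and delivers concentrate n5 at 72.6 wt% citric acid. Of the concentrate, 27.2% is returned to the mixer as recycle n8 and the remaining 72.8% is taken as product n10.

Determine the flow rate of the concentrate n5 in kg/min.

Overall citric acid balance (none leaves overhead): citric acid in fresh feed = citric acid in product, i.e. 1679×0.295 = (1−0.272)·n5·0.726.
n5 = 495.3/(0.726×0.728) = 937.14 kg/min.

937.1 kg/min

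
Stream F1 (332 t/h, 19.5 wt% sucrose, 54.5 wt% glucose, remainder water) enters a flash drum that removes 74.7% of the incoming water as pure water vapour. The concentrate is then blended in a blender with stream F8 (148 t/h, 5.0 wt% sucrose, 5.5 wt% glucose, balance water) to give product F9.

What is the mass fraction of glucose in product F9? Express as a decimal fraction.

0.4550

Vapour removed = 0.747×0.260×332 = 64.481 t/h; concentrate = 267.52 t/h.
glucose reaching the mixer = 180.94 (from concentrate) + 148×0.055 = 189.08 t/h.
Product flow = 267.52 + 148 = 415.52 t/h; glucose fraction = 0.4550.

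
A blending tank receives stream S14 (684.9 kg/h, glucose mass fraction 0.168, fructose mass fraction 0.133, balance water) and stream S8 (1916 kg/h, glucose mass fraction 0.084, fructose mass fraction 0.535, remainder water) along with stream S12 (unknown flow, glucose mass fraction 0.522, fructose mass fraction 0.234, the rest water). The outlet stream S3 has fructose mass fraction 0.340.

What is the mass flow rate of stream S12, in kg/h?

2187 kg/h

Let S12 be the unknown flow. Total out = 2600.9 + S12.
fructose balance: 1116.2 + 0.234·S12 = 0.340·(2600.9 + S12)
(0.234 − 0.340)·S12 = 0.340×2600.9 − 1116.2 = -231.85
S12 = -231.85 / -0.106 = 2187.2 kg/h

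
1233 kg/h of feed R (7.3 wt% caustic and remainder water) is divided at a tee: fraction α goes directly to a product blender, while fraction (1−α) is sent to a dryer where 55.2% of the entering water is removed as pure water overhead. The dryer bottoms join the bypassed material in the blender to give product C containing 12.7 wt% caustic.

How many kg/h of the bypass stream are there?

208.4 kg/h

All 1233×0.073 = 90.009 kg/h of caustic reaches C, so C = 90.009/0.127 = 708.73 kg/h and vapour = 524.27 kg/h.
The evaporator receives (1−α)·1233 of feed at 0.927 water and removes 0.552 of that water:
0.552×0.927×(1−α)×1233 = 524.27
(1−α) = 524.27/630.93 = 0.8309;  α = 0.1691.
Bypass flow = 0.1691×1233 = 208.45 kg/h.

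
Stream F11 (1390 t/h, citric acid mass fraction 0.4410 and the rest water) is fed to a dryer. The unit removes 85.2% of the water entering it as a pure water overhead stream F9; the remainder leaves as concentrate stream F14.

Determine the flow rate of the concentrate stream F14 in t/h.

water entering = 1390×0.559 = 777.01 t/h; overhead removed = 0.852×777.01 = 662.01 t/h.
Concentrate = 1390 − 662.01 = 727.99 t/h.

728 t/h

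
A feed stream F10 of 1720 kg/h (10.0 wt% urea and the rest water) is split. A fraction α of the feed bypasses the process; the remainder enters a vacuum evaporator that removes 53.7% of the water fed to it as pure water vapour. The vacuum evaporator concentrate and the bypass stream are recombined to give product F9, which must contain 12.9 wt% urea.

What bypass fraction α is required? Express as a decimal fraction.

0.535

All 1720×0.100 = 172 kg/h of urea reaches F9, so F9 = 172/0.129 = 1333.3 kg/h and vapour = 386.67 kg/h.
The evaporator receives (1−α)·1720 of feed at 0.900 water and removes 0.537 of that water:
0.537×0.900×(1−α)×1720 = 386.67
(1−α) = 386.67/831.28 = 0.4651;  α = 0.5349.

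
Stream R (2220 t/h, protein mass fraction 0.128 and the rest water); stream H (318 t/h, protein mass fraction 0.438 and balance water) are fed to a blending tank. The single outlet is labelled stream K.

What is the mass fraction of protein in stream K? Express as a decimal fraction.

0.167

Total flow out = 2220 + 318 = 2538 t/h.
protein in = 2220×0.128 + 318×0.438 = 423.44 t/h.
protein mass fraction in K = 423.44/2538 = 0.167.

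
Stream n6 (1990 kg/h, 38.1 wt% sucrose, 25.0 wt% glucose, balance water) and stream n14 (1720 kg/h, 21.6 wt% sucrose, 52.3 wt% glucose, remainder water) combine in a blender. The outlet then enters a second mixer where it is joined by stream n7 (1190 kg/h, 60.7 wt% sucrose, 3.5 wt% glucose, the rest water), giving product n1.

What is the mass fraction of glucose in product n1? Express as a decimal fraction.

0.294

Overall, product flow = 4900 kg/h.
glucose in = 1990×0.250 + 1720×0.523 + 1190×0.035 = 1438.7 kg/h.
glucose fraction in n1 = 0.294.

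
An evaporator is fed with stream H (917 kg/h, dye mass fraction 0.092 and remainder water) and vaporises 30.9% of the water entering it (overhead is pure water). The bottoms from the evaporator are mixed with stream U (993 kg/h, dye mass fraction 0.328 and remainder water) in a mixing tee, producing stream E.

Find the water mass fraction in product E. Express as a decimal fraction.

Vapour removed = 0.309×0.908×917 = 257.28 kg/h; concentrate = 659.72 kg/h.
water reaching the mixer = 575.35 (from concentrate) + 993×0.672 = 1242.6 kg/h.
Product flow = 659.72 + 993 = 1652.7 kg/h; water fraction = 0.752.

0.752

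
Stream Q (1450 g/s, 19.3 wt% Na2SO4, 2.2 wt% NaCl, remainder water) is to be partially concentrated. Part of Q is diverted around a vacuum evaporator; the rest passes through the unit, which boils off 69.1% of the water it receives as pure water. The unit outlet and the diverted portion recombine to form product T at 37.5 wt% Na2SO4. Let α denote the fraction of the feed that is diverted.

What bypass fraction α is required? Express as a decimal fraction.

All 1450×0.193 = 279.85 g/s of Na2SO4 reaches T, so T = 279.85/0.375 = 746.27 g/s and vapour = 703.73 g/s.
The evaporator receives (1−α)·1450 of feed at 0.785 water and removes 0.691 of that water:
0.691×0.785×(1−α)×1450 = 703.73
(1−α) = 703.73/786.53 = 0.8947;  α = 0.1053.

0.105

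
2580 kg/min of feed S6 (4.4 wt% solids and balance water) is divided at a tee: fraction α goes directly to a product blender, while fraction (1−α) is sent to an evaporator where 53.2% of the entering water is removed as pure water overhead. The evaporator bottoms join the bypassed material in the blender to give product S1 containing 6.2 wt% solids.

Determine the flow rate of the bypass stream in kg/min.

1107 kg/min

All 2580×0.044 = 113.52 kg/min of solids reaches S1, so S1 = 113.52/0.062 = 1831 kg/min and vapour = 749.03 kg/min.
The evaporator receives (1−α)·2580 of feed at 0.956 water and removes 0.532 of that water:
0.532×0.956×(1−α)×2580 = 749.03
(1−α) = 749.03/1312.2 = 0.5708;  α = 0.4292.
Bypass flow = 0.4292×2580 = 1107.2 kg/min.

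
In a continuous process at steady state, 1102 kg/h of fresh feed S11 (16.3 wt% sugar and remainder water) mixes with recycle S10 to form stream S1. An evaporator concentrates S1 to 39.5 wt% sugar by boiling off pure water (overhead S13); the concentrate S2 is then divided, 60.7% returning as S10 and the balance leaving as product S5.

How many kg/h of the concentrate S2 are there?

1157 kg/h

Overall sugar balance (none leaves overhead): sugar in fresh feed = sugar in product, i.e. 1102×0.163 = (1−0.607)·S2·0.395.
S2 = 179.63/(0.395×0.393) = 1157.1 kg/h.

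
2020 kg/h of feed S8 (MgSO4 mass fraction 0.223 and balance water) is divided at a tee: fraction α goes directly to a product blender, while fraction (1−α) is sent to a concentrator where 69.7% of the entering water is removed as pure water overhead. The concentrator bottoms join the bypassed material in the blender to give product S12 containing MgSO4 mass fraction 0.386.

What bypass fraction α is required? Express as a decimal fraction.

0.220

All 2020×0.223 = 450.46 kg/h of MgSO4 reaches S12, so S12 = 450.46/0.386 = 1167 kg/h and vapour = 853.01 kg/h.
The evaporator receives (1−α)·2020 of feed at 0.777 water and removes 0.697 of that water:
0.697×0.777×(1−α)×2020 = 853.01
(1−α) = 853.01/1094 = 0.7797;  α = 0.2203.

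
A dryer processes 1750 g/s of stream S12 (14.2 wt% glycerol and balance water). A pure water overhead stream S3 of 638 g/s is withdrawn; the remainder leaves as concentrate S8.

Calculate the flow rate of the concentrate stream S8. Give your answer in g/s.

1112 g/s

Concentrate = 1750 − 638 = 1112 g/s.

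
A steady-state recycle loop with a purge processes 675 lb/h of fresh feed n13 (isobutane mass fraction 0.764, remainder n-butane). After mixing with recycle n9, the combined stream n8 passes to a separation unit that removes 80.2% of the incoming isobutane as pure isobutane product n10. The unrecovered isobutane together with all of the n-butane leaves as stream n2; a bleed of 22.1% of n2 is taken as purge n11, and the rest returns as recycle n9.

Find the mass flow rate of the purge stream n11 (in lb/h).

186 lb/h

n-butane enters only via n13 and leaves only via the purge: 675×0.236 = 0.221×(n-butane in n2), and the separation unit passes all n-butane, so n-butane in n8 = n-butane in n2 = 720.81 lb/h.
isobutane in n8: m_A = 675×0.764 + (1−0.221)·(1−0.802)·m_A, so m_A = 515.7/0.8458 = 609.75 lb/h.
n2 = (1−0.802)×609.75 + 720.81 = 841.54 lb/h.
Purge n11 = 0.221×841.54 = 185.98 lb/h.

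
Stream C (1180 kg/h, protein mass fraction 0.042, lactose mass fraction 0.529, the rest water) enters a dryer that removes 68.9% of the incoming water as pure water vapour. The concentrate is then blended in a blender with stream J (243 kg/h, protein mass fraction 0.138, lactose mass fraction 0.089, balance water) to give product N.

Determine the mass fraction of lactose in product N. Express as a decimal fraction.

Vapour removed = 0.689×0.429×1180 = 348.79 kg/h; concentrate = 831.21 kg/h.
lactose reaching the mixer = 624.22 (from concentrate) + 243×0.089 = 645.85 kg/h.
Product flow = 831.21 + 243 = 1074.2 kg/h; lactose fraction = 0.601.

0.601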